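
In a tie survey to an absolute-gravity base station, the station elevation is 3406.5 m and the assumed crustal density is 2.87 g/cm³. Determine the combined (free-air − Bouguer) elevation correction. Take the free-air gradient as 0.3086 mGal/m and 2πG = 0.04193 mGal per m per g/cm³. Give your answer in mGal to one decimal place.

Combined gradient = 0.3086 − 0.04193 × 2.87 = 0.1882609 mGal/m
Combined elevation correction = 0.1882609 × 3406.5 = 641.3 mGal

641.3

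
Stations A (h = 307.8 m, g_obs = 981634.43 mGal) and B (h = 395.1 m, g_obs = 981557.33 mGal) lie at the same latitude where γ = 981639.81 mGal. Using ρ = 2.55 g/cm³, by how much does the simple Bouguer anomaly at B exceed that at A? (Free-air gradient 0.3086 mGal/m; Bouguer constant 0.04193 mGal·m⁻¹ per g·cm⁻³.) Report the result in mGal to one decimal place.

-59.5

Δg_SB(A) = 981634.43 − 981639.81 + 0.3086×307.8 − 0.04193×2.55×307.8 = 56.70 mGal
Δg_SB(B) = 981557.33 − 981639.81 + 0.3086×395.1 − 0.04193×2.55×395.1 = -2.80 mGal
Difference = -2.80 − (56.70) = -59.50 mGal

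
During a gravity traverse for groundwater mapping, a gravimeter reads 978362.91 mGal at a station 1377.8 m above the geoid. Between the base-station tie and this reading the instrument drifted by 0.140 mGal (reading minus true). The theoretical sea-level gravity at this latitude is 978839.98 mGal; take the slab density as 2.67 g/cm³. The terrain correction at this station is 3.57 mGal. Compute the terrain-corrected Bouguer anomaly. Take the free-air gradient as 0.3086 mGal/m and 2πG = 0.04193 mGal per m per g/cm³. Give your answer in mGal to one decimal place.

-202.7

Drift-corrected reading = 978362.91 − (0.140) = 978362.770 mGal
Free-air correction = 0.3086 × 1377.8 = 425.19 mGal
Free-air anomaly = 978362.770 − 978839.98 + (425.19) = -52.020 mGal
Bouguer slab correction = 0.04193 × 2.67 × 1377.8 = 154.25 mGal
Simple Bouguer anomaly = -52.020 − (154.25) = -206.270 mGal
Complete Bouguer anomaly = -206.270 + 3.57 = -202.700 mGal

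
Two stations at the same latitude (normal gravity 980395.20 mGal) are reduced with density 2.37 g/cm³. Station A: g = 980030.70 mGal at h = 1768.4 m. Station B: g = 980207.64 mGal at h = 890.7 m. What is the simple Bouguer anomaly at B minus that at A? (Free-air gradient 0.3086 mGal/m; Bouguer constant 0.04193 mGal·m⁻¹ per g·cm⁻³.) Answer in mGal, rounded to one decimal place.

-6.7

Δg_SB(A) = 980030.70 − 980395.20 + 0.3086×1768.4 − 0.04193×2.37×1768.4 = 5.50 mGal
Δg_SB(B) = 980207.64 − 980395.20 + 0.3086×890.7 − 0.04193×2.37×890.7 = -1.20 mGal
Difference = -1.20 − (5.50) = -6.70 mGal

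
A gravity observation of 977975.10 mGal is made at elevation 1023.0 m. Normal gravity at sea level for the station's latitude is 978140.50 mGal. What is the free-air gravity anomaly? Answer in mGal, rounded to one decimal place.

Free-air correction = 0.3086 × 1023.0 = 315.70 mGal
Free-air anomaly = 977975.10 − 978140.50 + (315.70) = 150.30 mGal

150.3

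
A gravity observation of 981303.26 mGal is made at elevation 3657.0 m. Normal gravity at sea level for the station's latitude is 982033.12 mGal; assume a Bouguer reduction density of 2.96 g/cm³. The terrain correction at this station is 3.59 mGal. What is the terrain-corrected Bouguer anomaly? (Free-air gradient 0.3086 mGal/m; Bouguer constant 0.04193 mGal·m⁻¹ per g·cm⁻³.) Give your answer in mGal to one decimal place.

-51.6

Free-air correction = 0.3086 × 3657.0 = 1128.55 mGal
Free-air anomaly = 981303.26 − 982033.12 + (1128.55) = 398.69 mGal
Bouguer slab correction = 0.04193 × 2.96 × 3657.0 = 453.88 mGal
Simple Bouguer anomaly = 398.69 − (453.88) = -55.19 mGal
Complete Bouguer anomaly = -55.19 + 3.59 = -51.60 mGal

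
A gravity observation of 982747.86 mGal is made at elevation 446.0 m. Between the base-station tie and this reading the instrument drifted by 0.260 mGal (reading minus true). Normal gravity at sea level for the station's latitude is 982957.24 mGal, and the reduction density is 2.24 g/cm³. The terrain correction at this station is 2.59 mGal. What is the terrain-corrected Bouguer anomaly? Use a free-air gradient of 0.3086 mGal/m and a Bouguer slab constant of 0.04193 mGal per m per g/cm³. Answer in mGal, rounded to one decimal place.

-111.3

Drift-corrected reading = 982747.86 − (0.260) = 982747.600 mGal
Free-air correction = 0.3086 × 446.0 = 137.64 mGal
Free-air anomaly = 982747.600 − 982957.24 + (137.64) = -72.000 mGal
Bouguer slab correction = 0.04193 × 2.24 × 446.0 = 41.89 mGal
Simple Bouguer anomaly = -72.000 − (41.89) = -113.890 mGal
Complete Bouguer anomaly = -113.890 + 2.59 = -111.300 mGal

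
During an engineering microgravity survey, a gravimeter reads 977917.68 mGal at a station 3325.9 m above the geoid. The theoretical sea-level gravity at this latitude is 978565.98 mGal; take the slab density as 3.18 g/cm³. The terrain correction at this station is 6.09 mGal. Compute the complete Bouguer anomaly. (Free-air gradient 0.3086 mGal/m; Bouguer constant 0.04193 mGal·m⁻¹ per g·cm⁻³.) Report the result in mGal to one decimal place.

-59.3

Free-air correction = 0.3086 × 3325.9 = 1026.37 mGal
Free-air anomaly = 977917.68 − 978565.98 + (1026.37) = 378.07 mGal
Bouguer slab correction = 0.04193 × 3.18 × 3325.9 = 443.47 mGal
Simple Bouguer anomaly = 378.07 − (443.47) = -65.40 mGal
Complete Bouguer anomaly = -65.40 + 6.09 = -59.31 mGal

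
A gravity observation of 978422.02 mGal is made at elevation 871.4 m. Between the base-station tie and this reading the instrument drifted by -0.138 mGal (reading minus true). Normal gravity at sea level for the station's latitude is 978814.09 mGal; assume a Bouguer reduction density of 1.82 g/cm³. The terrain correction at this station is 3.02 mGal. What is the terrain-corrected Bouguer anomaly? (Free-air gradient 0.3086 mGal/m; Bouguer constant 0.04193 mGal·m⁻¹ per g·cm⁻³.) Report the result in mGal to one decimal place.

-186.5

Drift-corrected reading = 978422.02 − (-0.138) = 978422.158 mGal
Free-air correction = 0.3086 × 871.4 = 268.91 mGal
Free-air anomaly = 978422.158 − 978814.09 + (268.91) = -123.022 mGal
Bouguer slab correction = 0.04193 × 1.82 × 871.4 = 66.50 mGal
Simple Bouguer anomaly = -123.022 − (66.50) = -189.522 mGal
Complete Bouguer anomaly = -189.522 + 3.02 = -186.502 mGal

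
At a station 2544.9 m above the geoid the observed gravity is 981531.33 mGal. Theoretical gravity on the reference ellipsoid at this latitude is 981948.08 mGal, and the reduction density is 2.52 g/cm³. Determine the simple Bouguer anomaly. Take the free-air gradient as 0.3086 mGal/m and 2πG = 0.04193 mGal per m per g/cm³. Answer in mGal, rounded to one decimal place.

Free-air correction = 0.3086 × 2544.9 = 785.36 mGal
Free-air anomaly = 981531.33 − 981948.08 + (785.36) = 368.61 mGal
Bouguer slab correction = 0.04193 × 2.52 × 2544.9 = 268.90 mGal
Simple Bouguer anomaly = 368.61 − (268.90) = 99.71 mGal

99.7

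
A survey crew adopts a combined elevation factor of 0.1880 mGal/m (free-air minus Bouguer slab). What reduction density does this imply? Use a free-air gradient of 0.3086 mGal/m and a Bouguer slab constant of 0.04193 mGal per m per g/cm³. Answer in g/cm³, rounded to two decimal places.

2.88

0.1880 = 0.3086 − 0.04193 × ρ
ρ = (0.3086 − 0.1880) / 0.04193 = 2.88 g/cm³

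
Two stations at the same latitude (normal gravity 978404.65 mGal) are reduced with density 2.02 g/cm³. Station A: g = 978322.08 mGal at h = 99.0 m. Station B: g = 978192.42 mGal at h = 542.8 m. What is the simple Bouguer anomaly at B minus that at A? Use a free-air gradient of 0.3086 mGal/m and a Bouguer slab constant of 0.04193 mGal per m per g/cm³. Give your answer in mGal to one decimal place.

Δg_SB(A) = 978322.08 − 978404.65 + 0.3086×99.0 − 0.04193×2.02×99.0 = -60.40 mGal
Δg_SB(B) = 978192.42 − 978404.65 + 0.3086×542.8 − 0.04193×2.02×542.8 = -90.70 mGal
Difference = -90.70 − (-60.40) = -30.30 mGal

-30.3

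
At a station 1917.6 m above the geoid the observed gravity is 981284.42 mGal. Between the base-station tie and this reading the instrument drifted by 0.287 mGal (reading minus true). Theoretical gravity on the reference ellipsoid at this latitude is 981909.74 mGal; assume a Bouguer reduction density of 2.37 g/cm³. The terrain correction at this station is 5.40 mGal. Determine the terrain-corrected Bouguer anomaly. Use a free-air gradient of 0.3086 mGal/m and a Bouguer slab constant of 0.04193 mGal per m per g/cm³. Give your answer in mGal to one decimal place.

-219.0

Drift-corrected reading = 981284.42 − (0.287) = 981284.133 mGal
Free-air correction = 0.3086 × 1917.6 = 591.77 mGal
Free-air anomaly = 981284.133 − 981909.74 + (591.77) = -33.837 mGal
Bouguer slab correction = 0.04193 × 2.37 × 1917.6 = 190.56 mGal
Simple Bouguer anomaly = -33.837 − (190.56) = -224.397 mGal
Complete Bouguer anomaly = -224.397 + 5.40 = -218.997 mGal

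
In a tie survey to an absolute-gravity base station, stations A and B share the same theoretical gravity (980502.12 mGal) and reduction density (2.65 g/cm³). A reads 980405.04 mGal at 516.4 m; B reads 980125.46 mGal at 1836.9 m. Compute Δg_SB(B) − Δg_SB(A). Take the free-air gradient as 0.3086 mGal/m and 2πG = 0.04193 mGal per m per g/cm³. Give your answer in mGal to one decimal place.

-18.8

Δg_SB(A) = 980405.04 − 980502.12 + 0.3086×516.4 − 0.04193×2.65×516.4 = 4.90 mGal
Δg_SB(B) = 980125.46 − 980502.12 + 0.3086×1836.9 − 0.04193×2.65×1836.9 = -13.90 mGal
Difference = -13.90 − (4.90) = -18.80 mGal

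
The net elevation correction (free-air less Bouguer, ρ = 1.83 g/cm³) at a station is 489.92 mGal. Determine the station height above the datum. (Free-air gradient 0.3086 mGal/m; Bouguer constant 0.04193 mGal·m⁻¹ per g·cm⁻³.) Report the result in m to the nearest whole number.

Combined gradient = 0.3086 − 0.04193 × 1.83 = 0.2318681 mGal/m
h = 489.92 / 0.2318681 = 2112.93 m

2113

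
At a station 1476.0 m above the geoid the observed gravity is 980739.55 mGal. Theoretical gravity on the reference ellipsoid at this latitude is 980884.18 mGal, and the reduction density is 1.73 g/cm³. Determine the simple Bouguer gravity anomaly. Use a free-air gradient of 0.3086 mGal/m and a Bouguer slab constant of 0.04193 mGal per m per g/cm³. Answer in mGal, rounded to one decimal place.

Free-air correction = 0.3086 × 1476.0 = 455.49 mGal
Free-air anomaly = 980739.55 − 980884.18 + (455.49) = 310.86 mGal
Bouguer slab correction = 0.04193 × 1.73 × 1476.0 = 107.07 mGal
Simple Bouguer anomaly = 310.86 − (107.07) = 203.79 mGal

203.8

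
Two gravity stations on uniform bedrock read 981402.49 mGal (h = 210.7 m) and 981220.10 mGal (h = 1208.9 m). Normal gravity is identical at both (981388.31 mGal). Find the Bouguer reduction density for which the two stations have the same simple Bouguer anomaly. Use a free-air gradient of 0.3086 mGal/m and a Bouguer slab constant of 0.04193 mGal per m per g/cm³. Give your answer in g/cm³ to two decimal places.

Δg_obs = 981220.10 − 981402.49 = -182.39 mGal over Δh = 1208.9 − 210.7 = 998.2 m
Equal Bouguer anomalies ⇒ Δg_obs + (0.3086 − 0.04193ρ)·Δh = 0
0.3086 − 0.04193ρ = −Δg_obs/Δh = 0.18272
ρ = (0.3086 − 0.18272) / 0.04193 = 3.00 g/cm³

3.00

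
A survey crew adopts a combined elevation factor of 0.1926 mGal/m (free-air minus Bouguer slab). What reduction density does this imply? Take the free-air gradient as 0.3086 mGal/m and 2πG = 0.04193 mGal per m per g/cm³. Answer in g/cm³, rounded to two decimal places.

2.77

0.1926 = 0.3086 − 0.04193 × ρ
ρ = (0.3086 − 0.1926) / 0.04193 = 2.77 g/cm³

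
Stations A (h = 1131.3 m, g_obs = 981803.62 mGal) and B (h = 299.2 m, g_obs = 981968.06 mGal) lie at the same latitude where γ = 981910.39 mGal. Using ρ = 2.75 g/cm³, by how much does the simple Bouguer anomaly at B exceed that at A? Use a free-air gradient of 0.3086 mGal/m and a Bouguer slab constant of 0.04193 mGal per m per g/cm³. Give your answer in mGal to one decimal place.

Δg_SB(A) = 981803.62 − 981910.39 + 0.3086×1131.3 − 0.04193×2.75×1131.3 = 111.90 mGal
Δg_SB(B) = 981968.06 − 981910.39 + 0.3086×299.2 − 0.04193×2.75×299.2 = 115.50 mGal
Difference = 115.50 − (111.90) = 3.60 mGal

3.6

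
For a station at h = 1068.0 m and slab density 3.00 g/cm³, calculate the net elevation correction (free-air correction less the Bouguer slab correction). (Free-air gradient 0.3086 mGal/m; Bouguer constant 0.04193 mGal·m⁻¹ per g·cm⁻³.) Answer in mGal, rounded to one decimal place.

195.2

Combined gradient = 0.3086 − 0.04193 × 3.00 = 0.1828100 mGal/m
Combined elevation correction = 0.1828100 × 1068.0 = 195.2 mGal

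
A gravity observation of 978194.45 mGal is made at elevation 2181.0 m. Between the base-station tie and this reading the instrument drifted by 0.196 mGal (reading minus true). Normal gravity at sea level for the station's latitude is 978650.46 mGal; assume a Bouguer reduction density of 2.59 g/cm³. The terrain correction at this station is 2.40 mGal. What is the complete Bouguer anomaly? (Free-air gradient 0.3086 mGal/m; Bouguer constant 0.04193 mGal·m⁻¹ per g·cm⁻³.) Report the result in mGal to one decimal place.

Drift-corrected reading = 978194.45 − (0.196) = 978194.254 mGal
Free-air correction = 0.3086 × 2181.0 = 673.06 mGal
Free-air anomaly = 978194.254 − 978650.46 + (673.06) = 216.854 mGal
Bouguer slab correction = 0.04193 × 2.59 × 2181.0 = 236.85 mGal
Simple Bouguer anomaly = 216.854 − (236.85) = -19.996 mGal
Complete Bouguer anomaly = -19.996 + 2.40 = -17.596 mGal

-17.6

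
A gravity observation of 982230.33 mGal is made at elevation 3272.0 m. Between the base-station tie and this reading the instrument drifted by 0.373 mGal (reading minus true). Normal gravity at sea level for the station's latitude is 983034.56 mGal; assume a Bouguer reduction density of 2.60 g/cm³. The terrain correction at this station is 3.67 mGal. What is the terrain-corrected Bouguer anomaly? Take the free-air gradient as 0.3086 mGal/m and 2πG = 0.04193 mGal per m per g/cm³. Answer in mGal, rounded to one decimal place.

Drift-corrected reading = 982230.33 − (0.373) = 982229.957 mGal
Free-air correction = 0.3086 × 3272.0 = 1009.74 mGal
Free-air anomaly = 982229.957 − 983034.56 + (1009.74) = 205.137 mGal
Bouguer slab correction = 0.04193 × 2.60 × 3272.0 = 356.71 mGal
Simple Bouguer anomaly = 205.137 − (356.71) = -151.573 mGal
Complete Bouguer anomaly = -151.573 + 3.67 = -147.903 mGal

-147.9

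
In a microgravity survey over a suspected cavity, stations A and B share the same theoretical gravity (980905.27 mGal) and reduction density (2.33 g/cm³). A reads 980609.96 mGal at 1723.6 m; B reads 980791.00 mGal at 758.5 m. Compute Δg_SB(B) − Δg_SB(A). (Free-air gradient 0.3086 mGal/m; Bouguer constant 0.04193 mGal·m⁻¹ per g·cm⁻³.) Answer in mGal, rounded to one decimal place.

Δg_SB(A) = 980609.96 − 980905.27 + 0.3086×1723.6 − 0.04193×2.33×1723.6 = 68.20 mGal
Δg_SB(B) = 980791.00 − 980905.27 + 0.3086×758.5 − 0.04193×2.33×758.5 = 45.70 mGal
Difference = 45.70 − (68.20) = -22.50 mGal

-22.5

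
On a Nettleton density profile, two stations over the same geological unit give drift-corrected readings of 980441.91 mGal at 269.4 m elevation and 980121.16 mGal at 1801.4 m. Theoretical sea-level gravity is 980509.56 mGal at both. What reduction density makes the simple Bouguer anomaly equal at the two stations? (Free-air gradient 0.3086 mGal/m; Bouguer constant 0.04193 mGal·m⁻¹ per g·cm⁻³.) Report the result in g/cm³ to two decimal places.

Δg_obs = 980121.16 − 980441.91 = -320.75 mGal over Δh = 1801.4 − 269.4 = 1532.0 m
Equal Bouguer anomalies ⇒ Δg_obs + (0.3086 − 0.04193ρ)·Δh = 0
0.3086 − 0.04193ρ = −Δg_obs/Δh = 0.20937
ρ = (0.3086 − 0.20937) / 0.04193 = 2.37 g/cm³

2.37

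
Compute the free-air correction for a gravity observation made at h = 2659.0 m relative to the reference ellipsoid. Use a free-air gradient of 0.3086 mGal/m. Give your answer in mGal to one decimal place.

820.6

Free-air correction = 0.3086 × 2659.0 = 820.6 mGal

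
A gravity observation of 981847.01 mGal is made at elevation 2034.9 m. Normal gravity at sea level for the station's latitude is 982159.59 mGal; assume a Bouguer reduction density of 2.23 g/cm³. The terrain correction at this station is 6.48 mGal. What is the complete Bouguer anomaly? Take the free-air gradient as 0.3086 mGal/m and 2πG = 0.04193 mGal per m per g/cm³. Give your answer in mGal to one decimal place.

Free-air correction = 0.3086 × 2034.9 = 627.97 mGal
Free-air anomaly = 981847.01 − 982159.59 + (627.97) = 315.39 mGal
Bouguer slab correction = 0.04193 × 2.23 × 2034.9 = 190.27 mGal
Simple Bouguer anomaly = 315.39 − (190.27) = 125.12 mGal
Complete Bouguer anomaly = 125.12 + 6.48 = 131.60 mGal

131.6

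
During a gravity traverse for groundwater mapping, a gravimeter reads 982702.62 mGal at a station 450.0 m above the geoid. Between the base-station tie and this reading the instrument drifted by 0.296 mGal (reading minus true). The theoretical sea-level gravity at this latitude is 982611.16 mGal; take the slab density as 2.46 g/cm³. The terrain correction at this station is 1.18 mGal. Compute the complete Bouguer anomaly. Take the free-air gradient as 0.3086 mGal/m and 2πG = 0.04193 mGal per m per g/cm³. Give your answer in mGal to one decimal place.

184.8

Drift-corrected reading = 982702.62 − (0.296) = 982702.324 mGal
Free-air correction = 0.3086 × 450.0 = 138.87 mGal
Free-air anomaly = 982702.324 − 982611.16 + (138.87) = 230.034 mGal
Bouguer slab correction = 0.04193 × 2.46 × 450.0 = 46.42 mGal
Simple Bouguer anomaly = 230.034 − (46.42) = 183.614 mGal
Complete Bouguer anomaly = 183.614 + 1.18 = 184.794 mGal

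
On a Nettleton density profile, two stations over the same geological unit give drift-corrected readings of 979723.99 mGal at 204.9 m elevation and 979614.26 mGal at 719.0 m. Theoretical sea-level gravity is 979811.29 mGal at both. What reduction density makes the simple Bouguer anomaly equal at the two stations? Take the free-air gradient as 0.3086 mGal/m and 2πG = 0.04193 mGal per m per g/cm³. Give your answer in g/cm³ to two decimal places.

2.27

Δg_obs = 979614.26 − 979723.99 = -109.73 mGal over Δh = 719.0 − 204.9 = 514.1 m
Equal Bouguer anomalies ⇒ Δg_obs + (0.3086 − 0.04193ρ)·Δh = 0
0.3086 − 0.04193ρ = −Δg_obs/Δh = 0.21344
ρ = (0.3086 − 0.21344) / 0.04193 = 2.27 g/cm³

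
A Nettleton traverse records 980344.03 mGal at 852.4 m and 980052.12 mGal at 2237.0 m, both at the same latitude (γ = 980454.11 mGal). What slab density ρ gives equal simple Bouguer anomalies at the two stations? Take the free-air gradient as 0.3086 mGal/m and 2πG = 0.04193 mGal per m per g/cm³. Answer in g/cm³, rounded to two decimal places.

Δg_obs = 980052.12 − 980344.03 = -291.91 mGal over Δh = 2237.0 − 852.4 = 1384.6 m
Equal Bouguer anomalies ⇒ Δg_obs + (0.3086 − 0.04193ρ)·Δh = 0
0.3086 − 0.04193ρ = −Δg_obs/Δh = 0.21083
ρ = (0.3086 − 0.21083) / 0.04193 = 2.33 g/cm³

2.33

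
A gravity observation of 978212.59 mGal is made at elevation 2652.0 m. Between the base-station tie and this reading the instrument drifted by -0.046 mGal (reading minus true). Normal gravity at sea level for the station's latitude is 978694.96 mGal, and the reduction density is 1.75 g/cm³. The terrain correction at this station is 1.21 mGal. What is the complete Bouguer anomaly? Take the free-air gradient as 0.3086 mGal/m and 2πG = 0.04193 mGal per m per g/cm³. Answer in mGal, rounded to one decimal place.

Drift-corrected reading = 978212.59 − (-0.046) = 978212.636 mGal
Free-air correction = 0.3086 × 2652.0 = 818.41 mGal
Free-air anomaly = 978212.636 − 978694.96 + (818.41) = 336.086 mGal
Bouguer slab correction = 0.04193 × 1.75 × 2652.0 = 194.60 mGal
Simple Bouguer anomaly = 336.086 − (194.60) = 141.486 mGal
Complete Bouguer anomaly = 141.486 + 1.21 = 142.696 mGal

142.7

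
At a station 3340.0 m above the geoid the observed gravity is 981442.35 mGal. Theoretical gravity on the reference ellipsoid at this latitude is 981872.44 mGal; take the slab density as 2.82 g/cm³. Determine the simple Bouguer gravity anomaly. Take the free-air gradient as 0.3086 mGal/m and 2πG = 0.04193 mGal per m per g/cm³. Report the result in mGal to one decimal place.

Free-air correction = 0.3086 × 3340.0 = 1030.72 mGal
Free-air anomaly = 981442.35 − 981872.44 + (1030.72) = 600.63 mGal
Bouguer slab correction = 0.04193 × 2.82 × 3340.0 = 394.93 mGal
Simple Bouguer anomaly = 600.63 − (394.93) = 205.70 mGal

205.7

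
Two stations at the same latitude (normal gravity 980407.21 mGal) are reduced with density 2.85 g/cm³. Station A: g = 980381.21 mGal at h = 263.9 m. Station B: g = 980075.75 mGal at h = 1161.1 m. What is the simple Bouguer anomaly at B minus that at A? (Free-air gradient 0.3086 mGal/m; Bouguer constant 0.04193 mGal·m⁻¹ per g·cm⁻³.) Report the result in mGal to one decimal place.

-135.8

Δg_SB(A) = 980381.21 − 980407.21 + 0.3086×263.9 − 0.04193×2.85×263.9 = 23.90 mGal
Δg_SB(B) = 980075.75 − 980407.21 + 0.3086×1161.1 − 0.04193×2.85×1161.1 = -111.90 mGal
Difference = -111.90 − (23.90) = -135.80 mGal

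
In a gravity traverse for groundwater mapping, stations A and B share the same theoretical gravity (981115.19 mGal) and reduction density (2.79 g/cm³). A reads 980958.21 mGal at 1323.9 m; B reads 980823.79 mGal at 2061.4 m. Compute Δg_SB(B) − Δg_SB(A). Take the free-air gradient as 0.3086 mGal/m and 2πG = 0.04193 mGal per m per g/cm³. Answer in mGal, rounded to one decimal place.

6.9

Δg_SB(A) = 980958.21 − 981115.19 + 0.3086×1323.9 − 0.04193×2.79×1323.9 = 96.70 mGal
Δg_SB(B) = 980823.79 − 981115.19 + 0.3086×2061.4 − 0.04193×2.79×2061.4 = 103.60 mGal
Difference = 103.60 − (96.70) = 6.90 mGal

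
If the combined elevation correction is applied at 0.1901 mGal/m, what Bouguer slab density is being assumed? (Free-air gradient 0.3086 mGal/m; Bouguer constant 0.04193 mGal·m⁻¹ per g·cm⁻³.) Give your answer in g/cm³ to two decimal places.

2.83

0.1901 = 0.3086 − 0.04193 × ρ
ρ = (0.3086 − 0.1901) / 0.04193 = 2.83 g/cm³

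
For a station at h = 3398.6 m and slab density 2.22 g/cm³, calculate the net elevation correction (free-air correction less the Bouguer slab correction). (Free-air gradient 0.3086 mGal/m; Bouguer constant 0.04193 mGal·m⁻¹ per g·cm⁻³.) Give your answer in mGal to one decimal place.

732.5

Combined gradient = 0.3086 − 0.04193 × 2.22 = 0.2155154 mGal/m
Combined elevation correction = 0.2155154 × 3398.6 = 732.5 mGal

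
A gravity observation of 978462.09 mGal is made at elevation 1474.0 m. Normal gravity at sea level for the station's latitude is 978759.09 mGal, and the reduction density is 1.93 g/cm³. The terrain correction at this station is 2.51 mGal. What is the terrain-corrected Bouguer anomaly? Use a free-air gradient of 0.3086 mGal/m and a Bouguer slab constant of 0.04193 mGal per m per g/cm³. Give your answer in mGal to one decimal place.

41.1

Free-air correction = 0.3086 × 1474.0 = 454.88 mGal
Free-air anomaly = 978462.09 − 978759.09 + (454.88) = 157.88 mGal
Bouguer slab correction = 0.04193 × 1.93 × 1474.0 = 119.28 mGal
Simple Bouguer anomaly = 157.88 − (119.28) = 38.60 mGal
Complete Bouguer anomaly = 38.60 + 2.51 = 41.11 mGal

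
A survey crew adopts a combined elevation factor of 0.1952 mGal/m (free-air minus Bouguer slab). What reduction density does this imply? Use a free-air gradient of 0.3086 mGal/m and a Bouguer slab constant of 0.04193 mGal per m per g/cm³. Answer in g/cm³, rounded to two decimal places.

2.70

0.1952 = 0.3086 − 0.04193 × ρ
ρ = (0.3086 − 0.1952) / 0.04193 = 2.70 g/cm³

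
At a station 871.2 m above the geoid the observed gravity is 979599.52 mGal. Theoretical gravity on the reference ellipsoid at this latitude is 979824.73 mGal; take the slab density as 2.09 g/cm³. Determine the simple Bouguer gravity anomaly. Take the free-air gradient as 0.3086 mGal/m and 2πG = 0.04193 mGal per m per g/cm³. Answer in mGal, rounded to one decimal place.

Free-air correction = 0.3086 × 871.2 = 268.85 mGal
Free-air anomaly = 979599.52 − 979824.73 + (268.85) = 43.64 mGal
Bouguer slab correction = 0.04193 × 2.09 × 871.2 = 76.35 mGal
Simple Bouguer anomaly = 43.64 − (76.35) = -32.71 mGal

-32.7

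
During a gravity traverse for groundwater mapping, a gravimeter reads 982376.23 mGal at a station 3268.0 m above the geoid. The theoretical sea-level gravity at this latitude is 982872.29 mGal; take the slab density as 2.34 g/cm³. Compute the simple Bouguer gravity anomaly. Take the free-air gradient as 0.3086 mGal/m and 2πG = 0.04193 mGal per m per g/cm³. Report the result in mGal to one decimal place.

Free-air correction = 0.3086 × 3268.0 = 1008.50 mGal
Free-air anomaly = 982376.23 − 982872.29 + (1008.50) = 512.44 mGal
Bouguer slab correction = 0.04193 × 2.34 × 3268.0 = 320.64 mGal
Simple Bouguer anomaly = 512.44 − (320.64) = 191.80 mGal

191.8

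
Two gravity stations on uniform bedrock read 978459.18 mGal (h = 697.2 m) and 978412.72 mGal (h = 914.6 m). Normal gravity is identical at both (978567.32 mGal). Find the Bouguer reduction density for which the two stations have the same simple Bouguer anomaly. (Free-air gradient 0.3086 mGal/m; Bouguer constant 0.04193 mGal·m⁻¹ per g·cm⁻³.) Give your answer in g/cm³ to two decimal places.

2.26

Δg_obs = 978412.72 − 978459.18 = -46.46 mGal over Δh = 914.6 − 697.2 = 217.4 m
Equal Bouguer anomalies ⇒ Δg_obs + (0.3086 − 0.04193ρ)·Δh = 0
0.3086 − 0.04193ρ = −Δg_obs/Δh = 0.21371
ρ = (0.3086 − 0.21371) / 0.04193 = 2.26 g/cm³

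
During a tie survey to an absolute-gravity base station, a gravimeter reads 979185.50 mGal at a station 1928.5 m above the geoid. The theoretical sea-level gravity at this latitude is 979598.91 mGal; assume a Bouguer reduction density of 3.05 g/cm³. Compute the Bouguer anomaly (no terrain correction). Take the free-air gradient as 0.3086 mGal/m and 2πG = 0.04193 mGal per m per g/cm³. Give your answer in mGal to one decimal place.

-64.9

Free-air correction = 0.3086 × 1928.5 = 595.14 mGal
Free-air anomaly = 979185.50 − 979598.91 + (595.14) = 181.73 mGal
Bouguer slab correction = 0.04193 × 3.05 × 1928.5 = 246.63 mGal
Simple Bouguer anomaly = 181.73 − (246.63) = -64.90 mGal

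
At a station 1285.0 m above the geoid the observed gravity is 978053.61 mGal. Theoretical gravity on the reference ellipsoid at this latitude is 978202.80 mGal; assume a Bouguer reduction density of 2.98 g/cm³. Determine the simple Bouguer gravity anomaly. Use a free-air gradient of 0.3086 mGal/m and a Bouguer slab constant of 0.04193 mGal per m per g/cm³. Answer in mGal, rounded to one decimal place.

Free-air correction = 0.3086 × 1285.0 = 396.55 mGal
Free-air anomaly = 978053.61 − 978202.80 + (396.55) = 247.36 mGal
Bouguer slab correction = 0.04193 × 2.98 × 1285.0 = 160.56 mGal
Simple Bouguer anomaly = 247.36 − (160.56) = 86.80 mGal

86.8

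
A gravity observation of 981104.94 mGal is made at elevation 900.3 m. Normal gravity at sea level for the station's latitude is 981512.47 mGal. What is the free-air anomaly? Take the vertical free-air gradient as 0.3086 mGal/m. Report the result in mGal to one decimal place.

Free-air correction = 0.3086 × 900.3 = 277.83 mGal
Free-air anomaly = 981104.94 − 981512.47 + (277.83) = -129.70 mGal

-129.7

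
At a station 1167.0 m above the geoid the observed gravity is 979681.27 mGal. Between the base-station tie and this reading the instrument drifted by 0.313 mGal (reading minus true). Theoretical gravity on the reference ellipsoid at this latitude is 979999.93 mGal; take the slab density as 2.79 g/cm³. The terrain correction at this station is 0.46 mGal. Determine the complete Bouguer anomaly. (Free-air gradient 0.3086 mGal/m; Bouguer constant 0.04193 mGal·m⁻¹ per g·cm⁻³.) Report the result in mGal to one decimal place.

-94.9

Drift-corrected reading = 979681.27 − (0.313) = 979680.957 mGal
Free-air correction = 0.3086 × 1167.0 = 360.14 mGal
Free-air anomaly = 979680.957 − 979999.93 + (360.14) = 41.167 mGal
Bouguer slab correction = 0.04193 × 2.79 × 1167.0 = 136.52 mGal
Simple Bouguer anomaly = 41.167 − (136.52) = -95.353 mGal
Complete Bouguer anomaly = -95.353 + 0.46 = -94.893 mGal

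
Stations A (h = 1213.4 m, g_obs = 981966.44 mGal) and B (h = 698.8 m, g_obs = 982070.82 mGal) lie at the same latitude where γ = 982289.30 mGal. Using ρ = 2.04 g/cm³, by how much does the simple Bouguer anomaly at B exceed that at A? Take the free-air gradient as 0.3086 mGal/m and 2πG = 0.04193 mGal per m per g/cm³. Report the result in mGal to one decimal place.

Δg_SB(A) = 981966.44 − 982289.30 + 0.3086×1213.4 − 0.04193×2.04×1213.4 = -52.20 mGal
Δg_SB(B) = 982070.82 − 982289.30 + 0.3086×698.8 − 0.04193×2.04×698.8 = -62.60 mGal
Difference = -62.60 − (-52.20) = -10.40 mGal

-10.4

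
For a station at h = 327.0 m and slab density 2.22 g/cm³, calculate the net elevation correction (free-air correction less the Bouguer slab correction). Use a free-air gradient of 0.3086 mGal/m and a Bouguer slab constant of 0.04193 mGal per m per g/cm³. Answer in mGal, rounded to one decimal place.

70.5

Combined gradient = 0.3086 − 0.04193 × 2.22 = 0.2155154 mGal/m
Combined elevation correction = 0.2155154 × 327.0 = 70.5 mGal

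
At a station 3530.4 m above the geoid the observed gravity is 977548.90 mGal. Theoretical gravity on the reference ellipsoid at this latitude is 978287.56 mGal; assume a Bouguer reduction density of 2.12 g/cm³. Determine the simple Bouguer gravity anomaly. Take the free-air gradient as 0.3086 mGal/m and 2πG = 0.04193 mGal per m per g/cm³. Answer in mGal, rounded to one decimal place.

37.0

Free-air correction = 0.3086 × 3530.4 = 1089.48 mGal
Free-air anomaly = 977548.90 − 978287.56 + (1089.48) = 350.82 mGal
Bouguer slab correction = 0.04193 × 2.12 × 3530.4 = 313.82 mGal
Simple Bouguer anomaly = 350.82 − (313.82) = 37.00 mGal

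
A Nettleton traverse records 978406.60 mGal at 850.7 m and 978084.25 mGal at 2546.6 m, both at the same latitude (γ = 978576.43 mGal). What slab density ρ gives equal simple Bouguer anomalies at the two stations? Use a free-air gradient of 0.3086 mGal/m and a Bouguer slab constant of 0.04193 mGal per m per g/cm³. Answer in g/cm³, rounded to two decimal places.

Δg_obs = 978084.25 − 978406.60 = -322.35 mGal over Δh = 2546.6 − 850.7 = 1695.9 m
Equal Bouguer anomalies ⇒ Δg_obs + (0.3086 − 0.04193ρ)·Δh = 0
0.3086 − 0.04193ρ = −Δg_obs/Δh = 0.19008
ρ = (0.3086 − 0.19008) / 0.04193 = 2.83 g/cm³

2.83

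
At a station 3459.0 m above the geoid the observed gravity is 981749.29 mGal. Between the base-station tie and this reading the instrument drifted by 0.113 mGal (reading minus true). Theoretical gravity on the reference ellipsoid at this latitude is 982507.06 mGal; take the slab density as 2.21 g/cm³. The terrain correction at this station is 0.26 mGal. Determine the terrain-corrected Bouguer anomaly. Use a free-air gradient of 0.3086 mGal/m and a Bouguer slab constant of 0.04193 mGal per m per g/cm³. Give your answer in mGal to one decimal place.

-10.7

Drift-corrected reading = 981749.29 − (0.113) = 981749.177 mGal
Free-air correction = 0.3086 × 3459.0 = 1067.45 mGal
Free-air anomaly = 981749.177 − 982507.06 + (1067.45) = 309.567 mGal
Bouguer slab correction = 0.04193 × 2.21 × 3459.0 = 320.53 mGal
Simple Bouguer anomaly = 309.567 − (320.53) = -10.963 mGal
Complete Bouguer anomaly = -10.963 + 0.26 = -10.703 mGal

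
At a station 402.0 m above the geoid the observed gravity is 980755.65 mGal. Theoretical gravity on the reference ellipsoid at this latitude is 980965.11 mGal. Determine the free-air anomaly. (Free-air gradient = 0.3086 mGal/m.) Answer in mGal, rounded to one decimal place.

-85.4

Free-air correction = 0.3086 × 402.0 = 124.06 mGal
Free-air anomaly = 980755.65 − 980965.11 + (124.06) = -85.40 mGal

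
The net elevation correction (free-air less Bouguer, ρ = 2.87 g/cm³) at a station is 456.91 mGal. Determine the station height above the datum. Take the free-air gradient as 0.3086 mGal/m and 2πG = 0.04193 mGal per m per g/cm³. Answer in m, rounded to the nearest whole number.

Combined gradient = 0.3086 − 0.04193 × 2.87 = 0.1882609 mGal/m
h = 456.91 / 0.1882609 = 2427.00 m

2427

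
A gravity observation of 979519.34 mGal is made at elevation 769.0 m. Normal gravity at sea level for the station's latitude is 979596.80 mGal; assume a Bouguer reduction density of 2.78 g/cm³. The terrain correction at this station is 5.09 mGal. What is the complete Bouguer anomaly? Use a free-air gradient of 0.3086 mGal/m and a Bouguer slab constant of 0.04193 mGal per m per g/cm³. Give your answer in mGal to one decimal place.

Free-air correction = 0.3086 × 769.0 = 237.31 mGal
Free-air anomaly = 979519.34 − 979596.80 + (237.31) = 159.85 mGal
Bouguer slab correction = 0.04193 × 2.78 × 769.0 = 89.64 mGal
Simple Bouguer anomaly = 159.85 − (89.64) = 70.21 mGal
Complete Bouguer anomaly = 70.21 + 5.09 = 75.30 mGal

75.3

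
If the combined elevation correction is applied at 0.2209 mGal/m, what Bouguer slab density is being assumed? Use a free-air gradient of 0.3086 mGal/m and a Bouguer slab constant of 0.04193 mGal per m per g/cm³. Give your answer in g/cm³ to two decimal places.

0.2209 = 0.3086 − 0.04193 × ρ
ρ = (0.3086 − 0.2209) / 0.04193 = 2.09 g/cm³

2.09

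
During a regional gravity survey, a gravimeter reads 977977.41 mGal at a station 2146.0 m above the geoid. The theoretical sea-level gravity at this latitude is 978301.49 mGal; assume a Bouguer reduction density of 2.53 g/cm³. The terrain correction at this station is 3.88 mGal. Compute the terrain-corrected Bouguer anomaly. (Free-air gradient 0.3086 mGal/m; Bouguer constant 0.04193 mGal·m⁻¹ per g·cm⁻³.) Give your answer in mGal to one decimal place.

114.4

Free-air correction = 0.3086 × 2146.0 = 662.26 mGal
Free-air anomaly = 977977.41 − 978301.49 + (662.26) = 338.18 mGal
Bouguer slab correction = 0.04193 × 2.53 × 2146.0 = 227.65 mGal
Simple Bouguer anomaly = 338.18 − (227.65) = 110.53 mGal
Complete Bouguer anomaly = 110.53 + 3.88 = 114.41 mGal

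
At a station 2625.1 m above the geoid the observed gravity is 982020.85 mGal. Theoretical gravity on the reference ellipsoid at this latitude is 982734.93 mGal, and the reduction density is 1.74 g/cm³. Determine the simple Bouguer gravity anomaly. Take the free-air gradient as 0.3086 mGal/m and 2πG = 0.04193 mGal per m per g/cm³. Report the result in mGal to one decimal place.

Free-air correction = 0.3086 × 2625.1 = 810.11 mGal
Free-air anomaly = 982020.85 − 982734.93 + (810.11) = 96.03 mGal
Bouguer slab correction = 0.04193 × 1.74 × 2625.1 = 191.52 mGal
Simple Bouguer anomaly = 96.03 − (191.52) = -95.49 mGal

-95.5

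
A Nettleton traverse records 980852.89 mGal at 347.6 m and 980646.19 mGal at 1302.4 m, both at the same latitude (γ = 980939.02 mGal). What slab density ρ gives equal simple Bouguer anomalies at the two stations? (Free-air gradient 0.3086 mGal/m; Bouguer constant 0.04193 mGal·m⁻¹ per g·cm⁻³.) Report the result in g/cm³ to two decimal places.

2.20

Δg_obs = 980646.19 − 980852.89 = -206.70 mGal over Δh = 1302.4 − 347.6 = 954.8 m
Equal Bouguer anomalies ⇒ Δg_obs + (0.3086 − 0.04193ρ)·Δh = 0
0.3086 − 0.04193ρ = −Δg_obs/Δh = 0.21649
ρ = (0.3086 − 0.21649) / 0.04193 = 2.20 g/cm³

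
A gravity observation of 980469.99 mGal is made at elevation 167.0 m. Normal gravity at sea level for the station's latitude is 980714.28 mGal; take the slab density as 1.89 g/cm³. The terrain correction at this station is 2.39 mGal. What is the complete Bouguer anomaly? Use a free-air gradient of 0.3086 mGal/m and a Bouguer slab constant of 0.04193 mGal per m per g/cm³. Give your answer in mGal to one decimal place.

Free-air correction = 0.3086 × 167.0 = 51.54 mGal
Free-air anomaly = 980469.99 − 980714.28 + (51.54) = -192.75 mGal
Bouguer slab correction = 0.04193 × 1.89 × 167.0 = 13.23 mGal
Simple Bouguer anomaly = -192.75 − (13.23) = -205.98 mGal
Complete Bouguer anomaly = -205.98 + 2.39 = -203.59 mGal

-203.6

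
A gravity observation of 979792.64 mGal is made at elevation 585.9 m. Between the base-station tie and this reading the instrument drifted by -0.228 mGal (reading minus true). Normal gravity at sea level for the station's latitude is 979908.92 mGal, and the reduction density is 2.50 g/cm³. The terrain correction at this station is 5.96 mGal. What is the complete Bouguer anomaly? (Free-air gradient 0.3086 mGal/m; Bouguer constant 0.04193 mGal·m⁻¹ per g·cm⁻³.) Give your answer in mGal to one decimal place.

9.3

Drift-corrected reading = 979792.64 − (-0.228) = 979792.868 mGal
Free-air correction = 0.3086 × 585.9 = 180.81 mGal
Free-air anomaly = 979792.868 − 979908.92 + (180.81) = 64.758 mGal
Bouguer slab correction = 0.04193 × 2.50 × 585.9 = 61.42 mGal
Simple Bouguer anomaly = 64.758 − (61.42) = 3.338 mGal
Complete Bouguer anomaly = 3.338 + 5.96 = 9.298 mGal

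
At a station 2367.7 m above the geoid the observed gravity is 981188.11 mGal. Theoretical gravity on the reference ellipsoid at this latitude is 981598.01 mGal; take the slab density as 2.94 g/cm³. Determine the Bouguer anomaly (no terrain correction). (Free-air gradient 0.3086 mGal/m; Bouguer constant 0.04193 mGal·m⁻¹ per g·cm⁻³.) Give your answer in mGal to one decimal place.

Free-air correction = 0.3086 × 2367.7 = 730.67 mGal
Free-air anomaly = 981188.11 − 981598.01 + (730.67) = 320.77 mGal
Bouguer slab correction = 0.04193 × 2.94 × 2367.7 = 291.88 mGal
Simple Bouguer anomaly = 320.77 − (291.88) = 28.89 mGal

28.9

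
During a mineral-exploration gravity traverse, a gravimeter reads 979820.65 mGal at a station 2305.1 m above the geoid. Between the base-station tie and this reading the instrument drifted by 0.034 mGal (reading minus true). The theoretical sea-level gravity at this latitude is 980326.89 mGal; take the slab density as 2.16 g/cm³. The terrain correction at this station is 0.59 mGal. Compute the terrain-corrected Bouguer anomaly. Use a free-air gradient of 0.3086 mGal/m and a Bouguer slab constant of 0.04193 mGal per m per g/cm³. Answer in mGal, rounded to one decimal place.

-3.1

Drift-corrected reading = 979820.65 − (0.034) = 979820.616 mGal
Free-air correction = 0.3086 × 2305.1 = 711.35 mGal
Free-air anomaly = 979820.616 − 980326.89 + (711.35) = 205.076 mGal
Bouguer slab correction = 0.04193 × 2.16 × 2305.1 = 208.77 mGal
Simple Bouguer anomaly = 205.076 − (208.77) = -3.694 mGal
Complete Bouguer anomaly = -3.694 + 0.59 = -3.104 mGal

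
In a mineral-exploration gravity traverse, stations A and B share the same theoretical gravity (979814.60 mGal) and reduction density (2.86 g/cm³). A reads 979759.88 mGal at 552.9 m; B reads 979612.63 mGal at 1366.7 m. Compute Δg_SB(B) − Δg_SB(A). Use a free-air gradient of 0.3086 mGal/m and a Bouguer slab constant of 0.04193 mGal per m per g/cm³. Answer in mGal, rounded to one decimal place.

6.3

Δg_SB(A) = 979759.88 − 979814.60 + 0.3086×552.9 − 0.04193×2.86×552.9 = 49.60 mGal
Δg_SB(B) = 979612.63 − 979814.60 + 0.3086×1366.7 − 0.04193×2.86×1366.7 = 55.90 mGal
Difference = 55.90 − (49.60) = 6.30 mGal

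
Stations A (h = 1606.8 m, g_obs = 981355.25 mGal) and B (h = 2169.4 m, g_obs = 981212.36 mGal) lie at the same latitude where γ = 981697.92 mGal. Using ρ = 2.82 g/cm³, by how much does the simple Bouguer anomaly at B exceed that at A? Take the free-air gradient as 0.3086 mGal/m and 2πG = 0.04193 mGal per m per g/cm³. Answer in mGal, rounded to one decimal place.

Δg_SB(A) = 981355.25 − 981697.92 + 0.3086×1606.8 − 0.04193×2.82×1606.8 = -36.80 mGal
Δg_SB(B) = 981212.36 − 981697.92 + 0.3086×2169.4 − 0.04193×2.82×2169.4 = -72.60 mGal
Difference = -72.60 − (-36.80) = -35.80 mGal

-35.8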